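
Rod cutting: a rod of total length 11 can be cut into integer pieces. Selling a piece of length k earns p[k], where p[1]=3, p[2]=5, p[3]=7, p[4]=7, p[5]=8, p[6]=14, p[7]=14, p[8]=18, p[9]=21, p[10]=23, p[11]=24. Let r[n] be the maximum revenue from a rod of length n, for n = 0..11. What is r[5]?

15

   n    0    1    2    3    4    5    6    7    8    9   10   11
r[n]    0    3    6    9   12   15   18   21   24   27   30   33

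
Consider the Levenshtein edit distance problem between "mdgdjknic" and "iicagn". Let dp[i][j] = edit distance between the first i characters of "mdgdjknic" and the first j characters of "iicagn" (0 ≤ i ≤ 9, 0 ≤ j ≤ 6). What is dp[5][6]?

   ''  i  i  c  a  g  n
''  0  1  2  3  4  5  6
 m  1  1  2  3  4  5  6
 d  2  2  2  3  4  5  6
 g  3  3  3  3  4  4  5
 d  4  4  4  4  4  5  5
 j  5  5  5  5  5  5  6
 k  6  6  6  6  6  6  6
 n  7  7  7  7  7  7  6
 i  8  7  7  8  8  8  7
 c  9  8  8  7  8  9  8

6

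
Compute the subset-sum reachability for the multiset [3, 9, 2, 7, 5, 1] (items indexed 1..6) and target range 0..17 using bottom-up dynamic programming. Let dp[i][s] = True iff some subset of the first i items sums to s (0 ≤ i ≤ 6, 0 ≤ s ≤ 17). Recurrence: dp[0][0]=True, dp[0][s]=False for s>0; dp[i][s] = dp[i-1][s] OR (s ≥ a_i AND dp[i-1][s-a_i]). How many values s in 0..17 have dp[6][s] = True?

i\s   0   1   2   3   4   5   6   7   8   9  10  11  12  13  14  15  16  17
  0   T   F   F   F   F   F   F   F   F   F   F   F   F   F   F   F   F   F
  1   T   F   F   T   F   F   F   F   F   F   F   F   F   F   F   F   F   F
  2   T   F   F   T   F   F   F   F   F   T   F   F   T   F   F   F   F   F
  3   T   F   T   T   F   T   F   F   F   T   F   T   T   F   T   F   F   F
  4   T   F   T   T   F   T   F   T   F   T   T   T   T   F   T   F   T   F
  5   T   F   T   T   F   T   F   T   T   T   T   T   T   F   T   T   T   T
  6   T   T   T   T   T   T   T   T   T   T   T   T   T   T   T   T   T   T

18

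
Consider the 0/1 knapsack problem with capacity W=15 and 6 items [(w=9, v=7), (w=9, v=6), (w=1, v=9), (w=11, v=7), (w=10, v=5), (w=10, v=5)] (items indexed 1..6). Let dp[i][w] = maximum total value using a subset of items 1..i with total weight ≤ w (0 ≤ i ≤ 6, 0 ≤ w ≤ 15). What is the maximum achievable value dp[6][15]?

i\w   0   1   2   3   4   5   6   7   8   9  10  11  12  13  14  15
  0   0   0   0   0   0   0   0   0   0   0   0   0   0   0   0   0
  1   0   0   0   0   0   0   0   0   0   7   7   7   7   7   7   7
  2   0   0   0   0   0   0   0   0   0   7   7   7   7   7   7   7
  3   0   9   9   9   9   9   9   9   9   9  16  16  16  16  16  16
  4   0   9   9   9   9   9   9   9   9   9  16  16  16  16  16  16
  5   0   9   9   9   9   9   9   9   9   9  16  16  16  16  16  16
  6   0   9   9   9   9   9   9   9   9   9  16  16  16  16  16  16

16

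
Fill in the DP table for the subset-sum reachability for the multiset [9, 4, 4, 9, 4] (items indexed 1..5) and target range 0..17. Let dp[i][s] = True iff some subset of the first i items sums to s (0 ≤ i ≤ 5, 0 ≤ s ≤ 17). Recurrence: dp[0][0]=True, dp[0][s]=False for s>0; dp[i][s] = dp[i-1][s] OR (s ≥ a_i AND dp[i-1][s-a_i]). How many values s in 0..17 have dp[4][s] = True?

i\s   0   1   2   3   4   5   6   7   8   9  10  11  12  13  14  15  16  17
  0   T   F   F   F   F   F   F   F   F   F   F   F   F   F   F   F   F   F
  1   T   F   F   F   F   F   F   F   F   T   F   F   F   F   F   F   F   F
  2   T   F   F   F   T   F   F   F   F   T   F   F   F   T   F   F   F   F
  3   T   F   F   F   T   F   F   F   T   T   F   F   F   T   F   F   F   T
  4   T   F   F   F   T   F   F   F   T   T   F   F   F   T   F   F   F   T
  5   T   F   F   F   T   F   F   F   T   T   F   F   T   T   F   F   F   T

6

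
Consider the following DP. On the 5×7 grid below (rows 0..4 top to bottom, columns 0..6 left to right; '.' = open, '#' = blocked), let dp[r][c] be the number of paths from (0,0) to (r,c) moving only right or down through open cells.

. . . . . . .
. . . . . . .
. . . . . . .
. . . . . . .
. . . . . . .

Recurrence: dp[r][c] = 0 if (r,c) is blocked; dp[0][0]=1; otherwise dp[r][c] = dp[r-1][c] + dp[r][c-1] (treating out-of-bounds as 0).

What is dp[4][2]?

r\c   0   1   2   3   4   5   6
  0   1   1   1   1   1   1   1
  1   1   2   3   4   5   6   7
  2   1   3   6  10  15  21  28
  3   1   4  10  20  35  56  84
  4   1   5  15  35  70 126 210

15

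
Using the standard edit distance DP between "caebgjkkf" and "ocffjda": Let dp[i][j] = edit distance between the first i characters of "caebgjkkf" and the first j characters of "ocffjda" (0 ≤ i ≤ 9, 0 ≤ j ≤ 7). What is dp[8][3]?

8

   ''  o  c  f  f  j  d  a
''  0  1  2  3  4  5  6  7
 c  1  1  1  2  3  4  5  6
 a  2  2  2  2  3  4  5  5
 e  3  3  3  3  3  4  5  6
 b  4  4  4  4  4  4  5  6
 g  5  5  5  5  5  5  5  6
 j  6  6  6  6  6  5  6  6
 k  7  7  7  7  7  6  6  7
 k  8  8  8  8  8  7  7  7
 f  9  9  9  8  8  8  8  8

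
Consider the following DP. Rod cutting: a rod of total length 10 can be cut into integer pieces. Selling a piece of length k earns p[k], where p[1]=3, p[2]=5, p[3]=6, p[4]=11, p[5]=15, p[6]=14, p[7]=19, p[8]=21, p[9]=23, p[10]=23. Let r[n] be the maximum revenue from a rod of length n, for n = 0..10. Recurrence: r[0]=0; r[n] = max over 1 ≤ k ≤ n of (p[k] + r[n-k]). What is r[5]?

15

   n    0    1    2    3    4    5    6    7    8    9   10
r[n]    0    3    6    9   12   15   18   21   24   27   30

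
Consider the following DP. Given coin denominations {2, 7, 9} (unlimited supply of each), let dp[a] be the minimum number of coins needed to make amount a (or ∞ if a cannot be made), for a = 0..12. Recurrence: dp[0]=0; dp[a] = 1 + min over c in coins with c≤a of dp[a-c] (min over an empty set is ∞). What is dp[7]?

1

 a  0  1  2  3  4  5  6  7  8  9 10 11 12
dp  0  -  1  -  2  -  3  1  4  1  5  2  6
(- denotes ∞ / unreachable)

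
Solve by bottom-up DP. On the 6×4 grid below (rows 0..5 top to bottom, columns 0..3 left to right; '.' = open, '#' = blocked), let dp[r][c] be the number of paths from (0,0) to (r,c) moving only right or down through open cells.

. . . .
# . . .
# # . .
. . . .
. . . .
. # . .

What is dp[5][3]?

r\c   0   1   2   3
  0   1   1   1   1
  1   0   1   2   3
  2   0   0   2   5
  3   0   0   2   7
  4   0   0   2   9
  5   0   0   2  11

11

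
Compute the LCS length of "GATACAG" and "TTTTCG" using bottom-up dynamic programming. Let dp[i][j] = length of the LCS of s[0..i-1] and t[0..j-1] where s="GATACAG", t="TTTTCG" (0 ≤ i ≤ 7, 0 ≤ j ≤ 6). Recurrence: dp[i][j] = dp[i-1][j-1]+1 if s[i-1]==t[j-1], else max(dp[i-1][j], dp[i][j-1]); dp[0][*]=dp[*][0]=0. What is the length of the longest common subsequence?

   ''  T  T  T  T  C  G
''  0  0  0  0  0  0  0
 G  0  0  0  0  0  0  1
 A  0  0  0  0  0  0  1
 T  0  1  1  1  1  1  1
 A  0  1  1  1  1  1  1
 C  0  1  1  1  1  2  2
 A  0  1  1  1  1  2  2
 G  0  1  1  1  1  2  3

3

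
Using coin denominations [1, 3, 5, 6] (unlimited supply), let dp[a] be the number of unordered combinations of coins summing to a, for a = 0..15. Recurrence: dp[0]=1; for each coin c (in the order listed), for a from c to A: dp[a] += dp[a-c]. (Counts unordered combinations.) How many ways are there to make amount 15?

after  coin     0     1     2     3     4     5     6     7     8     9    10    11    12    13    14    15
          1     1     1     1     1     1     1     1     1     1     1     1     1     1     1     1     1
          3     1     1     1     2     2     2     3     3     3     4     4     4     5     5     5     6
          5     1     1     1     2     2     3     4     4     5     6     7     8     9    10    11    13
          6     1     1     1     2     2     3     5     5     6     8     9    11    14    15    17    21

21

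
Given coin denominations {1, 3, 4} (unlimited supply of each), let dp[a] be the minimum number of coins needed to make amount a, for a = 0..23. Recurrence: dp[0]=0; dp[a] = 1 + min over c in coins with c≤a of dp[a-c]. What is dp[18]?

 a  0  1  2  3  4  5  6  7  8  9 10 11 12 13 14 15 16 17 18 19 20 21 22 23
dp  0  1  2  1  1  2  2  2  2  3  3  3  3  4  4  4  4  5  5  5  5  6  6  6

5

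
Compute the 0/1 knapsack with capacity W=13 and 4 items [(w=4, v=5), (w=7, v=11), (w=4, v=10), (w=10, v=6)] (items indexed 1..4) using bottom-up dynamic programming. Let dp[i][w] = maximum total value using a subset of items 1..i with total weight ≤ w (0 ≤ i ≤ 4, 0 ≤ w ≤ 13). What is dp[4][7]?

i\w   0   1   2   3   4   5   6   7   8   9  10  11  12  13
  0   0   0   0   0   0   0   0   0   0   0   0   0   0   0
  1   0   0   0   0   5   5   5   5   5   5   5   5   5   5
  2   0   0   0   0   5   5   5  11  11  11  11  16  16  16
  3   0   0   0   0  10  10  10  11  15  15  15  21  21  21
  4   0   0   0   0  10  10  10  11  15  15  15  21  21  21

11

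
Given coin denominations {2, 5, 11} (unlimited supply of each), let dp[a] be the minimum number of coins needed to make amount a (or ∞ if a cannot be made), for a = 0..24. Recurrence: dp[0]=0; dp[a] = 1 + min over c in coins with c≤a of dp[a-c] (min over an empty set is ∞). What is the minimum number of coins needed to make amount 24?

3

 a  0  1  2  3  4  5  6  7  8  9 10 11 12 13 14 15 16 17 18 19 20 21 22 23 24
dp  0  -  1  -  2  1  3  2  4  3  2  1  3  2  4  3  2  4  3  5  4  3  2  4  3
(- denotes ∞ / unreachable)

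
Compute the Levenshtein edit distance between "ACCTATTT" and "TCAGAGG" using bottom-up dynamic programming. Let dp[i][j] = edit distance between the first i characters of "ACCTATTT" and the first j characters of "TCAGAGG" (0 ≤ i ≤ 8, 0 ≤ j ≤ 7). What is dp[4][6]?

5

   ''  T  C  A  G  A  G  G
''  0  1  2  3  4  5  6  7
 A  1  1  2  2  3  4  5  6
 C  2  2  1  2  3  4  5  6
 C  3  3  2  2  3  4  5  6
 T  4  3  3  3  3  4  5  6
 A  5  4  4  3  4  3  4  5
 T  6  5  5  4  4  4  4  5
 T  7  6  6  5  5  5  5  5
 T  8  7  7  6  6  6  6  6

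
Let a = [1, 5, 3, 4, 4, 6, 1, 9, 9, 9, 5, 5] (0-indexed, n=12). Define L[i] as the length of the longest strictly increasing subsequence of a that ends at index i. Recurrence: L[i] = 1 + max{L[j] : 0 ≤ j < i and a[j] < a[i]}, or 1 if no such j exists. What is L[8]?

   i    0    1    2    3    4    5    6    7    8    9   10   11
a[i]    1    5    3    4    4    6    1    9    9    9    5    5
L[i]    1    2    2    3    3    4    1    5    5    5    4    4

5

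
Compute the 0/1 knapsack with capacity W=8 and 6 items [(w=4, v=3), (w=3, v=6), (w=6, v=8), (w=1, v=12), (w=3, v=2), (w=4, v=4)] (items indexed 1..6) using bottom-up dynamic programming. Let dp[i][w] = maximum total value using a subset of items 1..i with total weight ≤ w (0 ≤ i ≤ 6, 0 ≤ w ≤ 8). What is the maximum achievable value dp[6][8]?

22

i\w   0   1   2   3   4   5   6   7   8
  0   0   0   0   0   0   0   0   0   0
  1   0   0   0   0   3   3   3   3   3
  2   0   0   0   6   6   6   6   9   9
  3   0   0   0   6   6   6   8   9   9
  4   0  12  12  12  18  18  18  20  21
  5   0  12  12  12  18  18  18  20  21
  6   0  12  12  12  18  18  18  20  22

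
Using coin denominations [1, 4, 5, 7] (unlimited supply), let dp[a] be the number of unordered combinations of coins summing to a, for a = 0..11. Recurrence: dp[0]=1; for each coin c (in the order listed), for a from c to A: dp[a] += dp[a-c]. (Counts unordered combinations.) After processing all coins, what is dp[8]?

after  coin     0     1     2     3     4     5     6     7     8     9    10    11
          1     1     1     1     1     1     1     1     1     1     1     1     1
          4     1     1     1     1     2     2     2     2     3     3     3     3
          5     1     1     1     1     2     3     3     3     4     5     6     6
          7     1     1     1     1     2     3     3     4     5     6     7     8

5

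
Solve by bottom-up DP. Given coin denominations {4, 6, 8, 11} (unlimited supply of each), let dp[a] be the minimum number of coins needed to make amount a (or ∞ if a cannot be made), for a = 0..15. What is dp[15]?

 a  0  1  2  3  4  5  6  7  8  9 10 11 12 13 14 15
dp  0  -  -  -  1  -  1  -  1  -  2  1  2  -  2  2
(- denotes ∞ / unreachable)

2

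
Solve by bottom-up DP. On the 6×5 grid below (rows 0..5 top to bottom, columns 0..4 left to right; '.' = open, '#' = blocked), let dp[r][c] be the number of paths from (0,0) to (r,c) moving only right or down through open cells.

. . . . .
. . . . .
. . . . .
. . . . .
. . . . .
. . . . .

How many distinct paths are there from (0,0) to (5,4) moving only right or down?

126

r\c   0   1   2   3   4
  0   1   1   1   1   1
  1   1   2   3   4   5
  2   1   3   6  10  15
  3   1   4  10  20  35
  4   1   5  15  35  70
  5   1   6  21  56 126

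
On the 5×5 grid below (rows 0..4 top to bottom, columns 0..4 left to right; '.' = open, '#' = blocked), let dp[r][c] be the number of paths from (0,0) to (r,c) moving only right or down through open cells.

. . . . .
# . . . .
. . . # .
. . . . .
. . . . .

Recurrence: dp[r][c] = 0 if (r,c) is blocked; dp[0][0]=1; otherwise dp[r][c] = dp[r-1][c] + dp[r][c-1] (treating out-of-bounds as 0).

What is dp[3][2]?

4

r\c   0   1   2   3   4
  0   1   1   1   1   1
  1   0   1   2   3   4
  2   0   1   3   0   4
  3   0   1   4   4   8
  4   0   1   5   9  17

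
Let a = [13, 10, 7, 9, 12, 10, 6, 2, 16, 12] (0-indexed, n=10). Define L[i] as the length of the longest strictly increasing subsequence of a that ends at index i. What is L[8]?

4

   i    0    1    2    3    4    5    6    7    8    9
a[i]   13   10    7    9   12   10    6    2   16   12
L[i]    1    1    1    2    3    3    1    1    4    4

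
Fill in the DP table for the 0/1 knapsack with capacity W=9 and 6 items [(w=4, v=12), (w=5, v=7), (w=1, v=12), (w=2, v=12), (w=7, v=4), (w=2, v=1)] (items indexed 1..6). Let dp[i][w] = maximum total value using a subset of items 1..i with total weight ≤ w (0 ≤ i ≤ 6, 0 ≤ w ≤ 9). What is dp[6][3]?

i\w   0   1   2   3   4   5   6   7   8   9
  0   0   0   0   0   0   0   0   0   0   0
  1   0   0   0   0  12  12  12  12  12  12
  2   0   0   0   0  12  12  12  12  12  19
  3   0  12  12  12  12  24  24  24  24  24
  4   0  12  12  24  24  24  24  36  36  36
  5   0  12  12  24  24  24  24  36  36  36
  6   0  12  12  24  24  25  25  36  36  37

24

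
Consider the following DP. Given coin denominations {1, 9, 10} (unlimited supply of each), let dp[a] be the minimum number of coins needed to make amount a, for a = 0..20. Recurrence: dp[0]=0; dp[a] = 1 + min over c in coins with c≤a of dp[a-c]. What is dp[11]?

2

 a  0  1  2  3  4  5  6  7  8  9 10 11 12 13 14 15 16 17 18 19 20
dp  0  1  2  3  4  5  6  7  8  1  1  2  3  4  5  6  7  8  2  2  2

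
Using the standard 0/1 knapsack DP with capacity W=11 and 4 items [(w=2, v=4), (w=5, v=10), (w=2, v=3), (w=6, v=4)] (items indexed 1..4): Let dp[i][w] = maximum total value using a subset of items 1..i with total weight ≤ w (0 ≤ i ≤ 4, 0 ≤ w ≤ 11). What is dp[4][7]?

14

i\w   0   1   2   3   4   5   6   7   8   9  10  11
  0   0   0   0   0   0   0   0   0   0   0   0   0
  1   0   0   4   4   4   4   4   4   4   4   4   4
  2   0   0   4   4   4  10  10  14  14  14  14  14
  3   0   0   4   4   7  10  10  14  14  17  17  17
  4   0   0   4   4   7  10  10  14  14  17  17  17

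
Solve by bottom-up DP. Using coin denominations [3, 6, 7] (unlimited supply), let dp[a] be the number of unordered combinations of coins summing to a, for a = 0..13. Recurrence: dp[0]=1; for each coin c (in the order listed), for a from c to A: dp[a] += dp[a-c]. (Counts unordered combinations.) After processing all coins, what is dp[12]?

3

after  coin     0     1     2     3     4     5     6     7     8     9    10    11    12    13
          3     1     0     0     1     0     0     1     0     0     1     0     0     1     0
          6     1     0     0     1     0     0     2     0     0     2     0     0     3     0
          7     1     0     0     1     0     0     2     1     0     2     1     0     3     2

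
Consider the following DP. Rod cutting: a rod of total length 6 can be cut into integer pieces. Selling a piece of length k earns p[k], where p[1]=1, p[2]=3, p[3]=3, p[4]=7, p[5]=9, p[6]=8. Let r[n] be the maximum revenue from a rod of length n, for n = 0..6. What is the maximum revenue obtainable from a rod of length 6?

   n    0    1    2    3    4    5    6
r[n]    0    1    3    4    7    9   10

10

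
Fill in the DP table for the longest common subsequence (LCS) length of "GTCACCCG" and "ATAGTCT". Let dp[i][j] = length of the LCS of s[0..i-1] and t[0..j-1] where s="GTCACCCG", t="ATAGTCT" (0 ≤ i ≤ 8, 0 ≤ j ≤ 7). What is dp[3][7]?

3

   ''  A  T  A  G  T  C  T
''  0  0  0  0  0  0  0  0
 G  0  0  0  0  1  1  1  1
 T  0  0  1  1  1  2  2  2
 C  0  0  1  1  1  2  3  3
 A  0  1  1  2  2  2  3  3
 C  0  1  1  2  2  2  3  3
 C  0  1  1  2  2  2  3  3
 C  0  1  1  2  2  2  3  3
 G  0  1  1  2  3  3  3  3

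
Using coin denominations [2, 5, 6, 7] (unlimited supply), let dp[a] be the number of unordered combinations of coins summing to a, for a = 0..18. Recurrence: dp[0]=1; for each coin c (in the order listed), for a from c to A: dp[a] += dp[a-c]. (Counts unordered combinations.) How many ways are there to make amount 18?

after  coin     0     1     2     3     4     5     6     7     8     9    10    11    12    13    14    15    16    17    18
          2     1     0     1     0     1     0     1     0     1     0     1     0     1     0     1     0     1     0     1
          5     1     0     1     0     1     1     1     1     1     1     2     1     2     1     2     2     2     2     2
          6     1     0     1     0     1     1     2     1     2     1     3     2     4     2     4     3     5     4     6
          7     1     0     1     0     1     1     2     2     2     2     3     3     5     4     6     5     7     7     9

9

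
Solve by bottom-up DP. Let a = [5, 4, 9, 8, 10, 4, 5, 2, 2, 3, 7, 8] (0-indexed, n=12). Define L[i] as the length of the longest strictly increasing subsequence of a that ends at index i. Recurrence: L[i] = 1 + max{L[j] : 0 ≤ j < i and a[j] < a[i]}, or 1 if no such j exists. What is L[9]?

   i    0    1    2    3    4    5    6    7    8    9   10   11
a[i]    5    4    9    8   10    4    5    2    2    3    7    8
L[i]    1    1    2    2    3    1    2    1    1    2    3    4

2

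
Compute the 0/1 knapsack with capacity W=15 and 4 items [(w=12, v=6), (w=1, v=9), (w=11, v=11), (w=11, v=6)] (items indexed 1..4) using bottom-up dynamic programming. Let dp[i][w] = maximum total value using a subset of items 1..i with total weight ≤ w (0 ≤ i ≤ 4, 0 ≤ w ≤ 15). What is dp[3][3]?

9

i\w   0   1   2   3   4   5   6   7   8   9  10  11  12  13  14  15
  0   0   0   0   0   0   0   0   0   0   0   0   0   0   0   0   0
  1   0   0   0   0   0   0   0   0   0   0   0   0   6   6   6   6
  2   0   9   9   9   9   9   9   9   9   9   9   9   9  15  15  15
  3   0   9   9   9   9   9   9   9   9   9   9  11  20  20  20  20
  4   0   9   9   9   9   9   9   9   9   9   9  11  20  20  20  20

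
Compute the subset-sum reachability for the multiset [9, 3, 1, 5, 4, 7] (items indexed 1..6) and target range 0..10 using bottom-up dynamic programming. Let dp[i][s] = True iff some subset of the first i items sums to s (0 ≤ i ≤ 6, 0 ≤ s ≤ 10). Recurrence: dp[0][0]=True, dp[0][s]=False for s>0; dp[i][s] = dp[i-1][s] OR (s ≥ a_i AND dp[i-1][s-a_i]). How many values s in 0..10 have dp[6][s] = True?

i\s   0   1   2   3   4   5   6   7   8   9  10
  0   T   F   F   F   F   F   F   F   F   F   F
  1   T   F   F   F   F   F   F   F   F   T   F
  2   T   F   F   T   F   F   F   F   F   T   F
  3   T   T   F   T   T   F   F   F   F   T   T
  4   T   T   F   T   T   T   T   F   T   T   T
  5   T   T   F   T   T   T   T   T   T   T   T
  6   T   T   F   T   T   T   T   T   T   T   T

10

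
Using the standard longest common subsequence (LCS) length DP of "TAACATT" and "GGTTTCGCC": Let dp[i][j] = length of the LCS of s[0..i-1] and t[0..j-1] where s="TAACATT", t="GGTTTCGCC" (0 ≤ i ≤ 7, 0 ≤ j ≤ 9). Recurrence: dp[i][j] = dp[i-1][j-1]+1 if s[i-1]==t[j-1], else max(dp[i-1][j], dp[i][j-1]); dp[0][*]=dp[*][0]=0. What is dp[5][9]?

   ''  G  G  T  T  T  C  G  C  C
''  0  0  0  0  0  0  0  0  0  0
 T  0  0  0  1  1  1  1  1  1  1
 A  0  0  0  1  1  1  1  1  1  1
 A  0  0  0  1  1  1  1  1  1  1
 C  0  0  0  1  1  1  2  2  2  2
 A  0  0  0  1  1  1  2  2  2  2
 T  0  0  0  1  2  2  2  2  2  2
 T  0  0  0  1  2  3  3  3  3  3

2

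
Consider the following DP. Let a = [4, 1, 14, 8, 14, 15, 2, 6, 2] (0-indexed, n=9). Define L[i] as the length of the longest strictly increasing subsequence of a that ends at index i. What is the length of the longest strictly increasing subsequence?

   i    0    1    2    3    4    5    6    7    8
a[i]    4    1   14    8   14   15    2    6    2
L[i]    1    1    2    2    3    4    2    3    2

4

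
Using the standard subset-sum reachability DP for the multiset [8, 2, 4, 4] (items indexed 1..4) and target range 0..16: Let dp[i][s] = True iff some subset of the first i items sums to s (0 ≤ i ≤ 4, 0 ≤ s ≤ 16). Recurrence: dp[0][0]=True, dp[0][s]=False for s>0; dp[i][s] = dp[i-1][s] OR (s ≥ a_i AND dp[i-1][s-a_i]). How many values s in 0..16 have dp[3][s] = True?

8

i\s   0   1   2   3   4   5   6   7   8   9  10  11  12  13  14  15  16
  0   T   F   F   F   F   F   F   F   F   F   F   F   F   F   F   F   F
  1   T   F   F   F   F   F   F   F   T   F   F   F   F   F   F   F   F
  2   T   F   T   F   F   F   F   F   T   F   T   F   F   F   F   F   F
  3   T   F   T   F   T   F   T   F   T   F   T   F   T   F   T   F   F
  4   T   F   T   F   T   F   T   F   T   F   T   F   T   F   T   F   T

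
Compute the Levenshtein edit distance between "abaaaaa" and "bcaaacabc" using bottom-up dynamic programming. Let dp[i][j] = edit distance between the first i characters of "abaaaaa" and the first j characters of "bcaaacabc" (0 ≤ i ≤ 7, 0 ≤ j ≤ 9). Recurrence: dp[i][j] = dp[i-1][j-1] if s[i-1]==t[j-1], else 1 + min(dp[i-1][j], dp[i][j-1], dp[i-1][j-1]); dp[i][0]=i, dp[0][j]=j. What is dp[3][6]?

4

   ''  b  c  a  a  a  c  a  b  c
''  0  1  2  3  4  5  6  7  8  9
 a  1  1  2  2  3  4  5  6  7  8
 b  2  1  2  3  3  4  5  6  6  7
 a  3  2  2  2  3  3  4  5  6  7
 a  4  3  3  2  2  3  4  4  5  6
 a  5  4  4  3  2  2  3  4  5  6
 a  6  5  5  4  3  2  3  3  4  5
 a  7  6  6  5  4  3  3  3  4  5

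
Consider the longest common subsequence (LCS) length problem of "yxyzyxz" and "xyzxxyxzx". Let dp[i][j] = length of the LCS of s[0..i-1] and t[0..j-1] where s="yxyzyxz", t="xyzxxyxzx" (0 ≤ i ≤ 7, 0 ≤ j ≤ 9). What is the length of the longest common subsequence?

6

   ''  x  y  z  x  x  y  x  z  x
''  0  0  0  0  0  0  0  0  0  0
 y  0  0  1  1  1  1  1  1  1  1
 x  0  1  1  1  2  2  2  2  2  2
 y  0  1  2  2  2  2  3  3  3  3
 z  0  1  2  3  3  3  3  3  4  4
 y  0  1  2  3  3  3  4  4  4  4
 x  0  1  2  3  4  4  4  5  5  5
 z  0  1  2  3  4  4  4  5  6  6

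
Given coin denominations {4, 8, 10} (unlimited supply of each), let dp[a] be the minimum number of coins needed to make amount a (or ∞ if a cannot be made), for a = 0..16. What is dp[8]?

 a  0  1  2  3  4  5  6  7  8  9 10 11 12 13 14 15 16
dp  0  -  -  -  1  -  -  -  1  -  1  -  2  -  2  -  2
(- denotes ∞ / unreachable)

1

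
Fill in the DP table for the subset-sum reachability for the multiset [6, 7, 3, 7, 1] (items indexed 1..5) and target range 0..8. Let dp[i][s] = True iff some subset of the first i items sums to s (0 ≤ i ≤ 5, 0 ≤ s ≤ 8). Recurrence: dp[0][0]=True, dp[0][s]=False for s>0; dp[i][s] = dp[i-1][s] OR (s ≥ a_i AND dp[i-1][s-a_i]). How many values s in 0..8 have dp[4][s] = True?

4

i\s   0   1   2   3   4   5   6   7   8
  0   T   F   F   F   F   F   F   F   F
  1   T   F   F   F   F   F   T   F   F
  2   T   F   F   F   F   F   T   T   F
  3   T   F   F   T   F   F   T   T   F
  4   T   F   F   T   F   F   T   T   F
  5   T   T   F   T   T   F   T   T   T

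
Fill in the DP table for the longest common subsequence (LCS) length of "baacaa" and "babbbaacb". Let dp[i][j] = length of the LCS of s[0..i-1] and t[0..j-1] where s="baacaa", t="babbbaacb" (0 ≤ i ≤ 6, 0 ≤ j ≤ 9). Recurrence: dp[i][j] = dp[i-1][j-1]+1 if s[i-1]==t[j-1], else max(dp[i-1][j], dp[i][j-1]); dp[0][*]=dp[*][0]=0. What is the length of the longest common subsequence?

   ''  b  a  b  b  b  a  a  c  b
''  0  0  0  0  0  0  0  0  0  0
 b  0  1  1  1  1  1  1  1  1  1
 a  0  1  2  2  2  2  2  2  2  2
 a  0  1  2  2  2  2  3  3  3  3
 c  0  1  2  2  2  2  3  3  4  4
 a  0  1  2  2  2  2  3  4  4  4
 a  0  1  2  2  2  2  3  4  4  4

4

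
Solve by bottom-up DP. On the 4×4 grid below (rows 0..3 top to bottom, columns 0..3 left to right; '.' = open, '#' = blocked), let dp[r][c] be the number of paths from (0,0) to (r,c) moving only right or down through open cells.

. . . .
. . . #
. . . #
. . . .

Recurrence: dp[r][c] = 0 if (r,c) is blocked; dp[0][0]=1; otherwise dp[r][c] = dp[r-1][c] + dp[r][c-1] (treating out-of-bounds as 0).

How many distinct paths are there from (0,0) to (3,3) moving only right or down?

r\c   0   1   2   3
  0   1   1   1   1
  1   1   2   3   0
  2   1   3   6   0
  3   1   4  10  10

10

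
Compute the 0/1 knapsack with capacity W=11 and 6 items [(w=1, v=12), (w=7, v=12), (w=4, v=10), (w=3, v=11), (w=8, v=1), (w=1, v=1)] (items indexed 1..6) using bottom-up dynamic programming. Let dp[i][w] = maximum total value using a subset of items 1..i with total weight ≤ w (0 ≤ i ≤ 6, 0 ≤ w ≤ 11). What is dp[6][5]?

24

i\w   0   1   2   3   4   5   6   7   8   9  10  11
  0   0   0   0   0   0   0   0   0   0   0   0   0
  1   0  12  12  12  12  12  12  12  12  12  12  12
  2   0  12  12  12  12  12  12  12  24  24  24  24
  3   0  12  12  12  12  22  22  22  24  24  24  24
  4   0  12  12  12  23  23  23  23  33  33  33  35
  5   0  12  12  12  23  23  23  23  33  33  33  35
  6   0  12  13  13  23  24  24  24  33  34  34  35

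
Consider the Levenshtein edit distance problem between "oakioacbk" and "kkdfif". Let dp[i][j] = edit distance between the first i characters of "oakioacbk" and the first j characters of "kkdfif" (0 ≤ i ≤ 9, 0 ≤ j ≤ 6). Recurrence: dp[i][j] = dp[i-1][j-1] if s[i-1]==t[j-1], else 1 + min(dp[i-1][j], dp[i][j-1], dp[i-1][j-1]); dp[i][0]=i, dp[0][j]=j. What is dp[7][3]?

   ''  k  k  d  f  i  f
''  0  1  2  3  4  5  6
 o  1  1  2  3  4  5  6
 a  2  2  2  3  4  5  6
 k  3  2  2  3  4  5  6
 i  4  3  3  3  4  4  5
 o  5  4  4  4  4  5  5
 a  6  5  5  5  5  5  6
 c  7  6  6  6  6  6  6
 b  8  7  7  7  7  7  7
 k  9  8  7  8  8  8  8

6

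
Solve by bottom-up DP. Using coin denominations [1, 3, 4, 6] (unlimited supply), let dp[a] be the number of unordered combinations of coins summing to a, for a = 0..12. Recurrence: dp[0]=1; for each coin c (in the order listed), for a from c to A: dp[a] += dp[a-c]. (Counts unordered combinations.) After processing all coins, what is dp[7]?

after  coin     0     1     2     3     4     5     6     7     8     9    10    11    12
          1     1     1     1     1     1     1     1     1     1     1     1     1     1
          3     1     1     1     2     2     2     3     3     3     4     4     4     5
          4     1     1     1     2     3     3     4     5     6     7     8     9    11
          6     1     1     1     2     3     3     5     6     7     9    11    12    16

6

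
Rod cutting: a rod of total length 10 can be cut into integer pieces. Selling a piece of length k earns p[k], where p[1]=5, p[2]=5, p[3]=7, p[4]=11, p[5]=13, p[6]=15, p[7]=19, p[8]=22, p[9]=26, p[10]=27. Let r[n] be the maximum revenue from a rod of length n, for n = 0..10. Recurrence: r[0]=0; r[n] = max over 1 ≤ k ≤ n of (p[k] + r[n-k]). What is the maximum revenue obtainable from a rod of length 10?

50

   n    0    1    2    3    4    5    6    7    8    9   10
r[n]    0    5   10   15   20   25   30   35   40   45   50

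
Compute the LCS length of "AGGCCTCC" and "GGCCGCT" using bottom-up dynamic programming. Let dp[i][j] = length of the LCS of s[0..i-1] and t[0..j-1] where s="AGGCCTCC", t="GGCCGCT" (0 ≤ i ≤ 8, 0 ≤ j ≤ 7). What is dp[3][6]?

2

   ''  G  G  C  C  G  C  T
''  0  0  0  0  0  0  0  0
 A  0  0  0  0  0  0  0  0
 G  0  1  1  1  1  1  1  1
 G  0  1  2  2  2  2  2  2
 C  0  1  2  3  3  3  3  3
 C  0  1  2  3  4  4  4  4
 T  0  1  2  3  4  4  4  5
 C  0  1  2  3  4  4  5  5
 C  0  1  2  3  4  4  5  5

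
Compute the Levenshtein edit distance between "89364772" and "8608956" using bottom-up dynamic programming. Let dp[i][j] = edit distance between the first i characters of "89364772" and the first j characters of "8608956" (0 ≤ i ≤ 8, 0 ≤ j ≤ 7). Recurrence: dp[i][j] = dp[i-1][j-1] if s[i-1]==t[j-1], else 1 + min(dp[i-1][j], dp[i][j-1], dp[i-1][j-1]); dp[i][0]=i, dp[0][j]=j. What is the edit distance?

7

   ''  8  6  0  8  9  5  6
''  0  1  2  3  4  5  6  7
 8  1  0  1  2  3  4  5  6
 9  2  1  1  2  3  3  4  5
 3  3  2  2  2  3  4  4  5
 6  4  3  2  3  3  4  5  4
 4  5  4  3  3  4  4  5  5
 7  6  5  4  4  4  5  5  6
 7  7  6  5  5  5  5  6  6
 2  8  7  6  6  6  6  6  7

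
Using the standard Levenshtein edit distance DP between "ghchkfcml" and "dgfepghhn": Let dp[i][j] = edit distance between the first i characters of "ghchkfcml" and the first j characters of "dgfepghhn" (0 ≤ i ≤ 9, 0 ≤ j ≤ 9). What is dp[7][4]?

6

   ''  d  g  f  e  p  g  h  h  n
''  0  1  2  3  4  5  6  7  8  9
 g  1  1  1  2  3  4  5  6  7  8
 h  2  2  2  2  3  4  5  5  6  7
 c  3  3  3  3  3  4  5  6  6  7
 h  4  4  4  4  4  4  5  5  6  7
 k  5  5  5  5  5  5  5  6  6  7
 f  6  6  6  5  6  6  6  6  7  7
 c  7  7  7  6  6  7  7  7  7  8
 m  8  8  8  7  7  7  8  8  8  8
 l  9  9  9  8  8  8  8  9  9  9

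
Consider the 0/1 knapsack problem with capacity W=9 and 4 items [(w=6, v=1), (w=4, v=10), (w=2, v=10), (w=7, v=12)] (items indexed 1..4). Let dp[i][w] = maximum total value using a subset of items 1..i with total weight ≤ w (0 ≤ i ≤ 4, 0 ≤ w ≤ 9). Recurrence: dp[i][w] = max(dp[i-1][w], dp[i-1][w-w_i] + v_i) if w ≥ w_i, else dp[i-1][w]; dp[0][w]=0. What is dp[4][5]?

i\w   0   1   2   3   4   5   6   7   8   9
  0   0   0   0   0   0   0   0   0   0   0
  1   0   0   0   0   0   0   1   1   1   1
  2   0   0   0   0  10  10  10  10  10  10
  3   0   0  10  10  10  10  20  20  20  20
  4   0   0  10  10  10  10  20  20  20  22

10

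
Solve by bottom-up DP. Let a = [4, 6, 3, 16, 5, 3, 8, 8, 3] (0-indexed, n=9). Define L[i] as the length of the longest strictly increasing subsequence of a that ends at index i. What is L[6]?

3

   i    0    1    2    3    4    5    6    7    8
a[i]    4    6    3   16    5    3    8    8    3
L[i]    1    2    1    3    2    1    3    3    1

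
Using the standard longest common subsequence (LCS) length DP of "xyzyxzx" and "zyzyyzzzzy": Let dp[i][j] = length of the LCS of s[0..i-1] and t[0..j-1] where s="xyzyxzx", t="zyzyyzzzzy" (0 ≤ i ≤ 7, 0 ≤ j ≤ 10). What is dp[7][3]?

3

   ''  z  y  z  y  y  z  z  z  z  y
''  0  0  0  0  0  0  0  0  0  0  0
 x  0  0  0  0  0  0  0  0  0  0  0
 y  0  0  1  1  1  1  1  1  1  1  1
 z  0  1  1  2  2  2  2  2  2  2  2
 y  0  1  2  2  3  3  3  3  3  3  3
 x  0  1  2  2  3  3  3  3  3  3  3
 z  0  1  2  3  3  3  4  4  4  4  4
 x  0  1  2  3  3  3  4  4  4  4  4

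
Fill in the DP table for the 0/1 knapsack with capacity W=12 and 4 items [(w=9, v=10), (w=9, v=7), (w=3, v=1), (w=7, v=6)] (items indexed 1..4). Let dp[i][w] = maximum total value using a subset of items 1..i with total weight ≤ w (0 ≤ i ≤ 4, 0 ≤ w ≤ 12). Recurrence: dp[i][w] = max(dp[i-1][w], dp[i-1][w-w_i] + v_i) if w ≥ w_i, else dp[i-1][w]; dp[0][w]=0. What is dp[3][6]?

i\w   0   1   2   3   4   5   6   7   8   9  10  11  12
  0   0   0   0   0   0   0   0   0   0   0   0   0   0
  1   0   0   0   0   0   0   0   0   0  10  10  10  10
  2   0   0   0   0   0   0   0   0   0  10  10  10  10
  3   0   0   0   1   1   1   1   1   1  10  10  10  11
  4   0   0   0   1   1   1   1   6   6  10  10  10  11

1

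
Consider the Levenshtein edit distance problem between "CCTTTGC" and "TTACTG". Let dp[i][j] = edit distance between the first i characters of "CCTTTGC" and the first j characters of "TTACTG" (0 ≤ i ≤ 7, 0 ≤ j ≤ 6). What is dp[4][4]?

   ''  T  T  A  C  T  G
''  0  1  2  3  4  5  6
 C  1  1  2  3  3  4  5
 C  2  2  2  3  3  4  5
 T  3  2  2  3  4  3  4
 T  4  3  2  3  4  4  4
 T  5  4  3  3  4  4  5
 G  6  5  4  4  4  5  4
 C  7  6  5  5  4  5  5

4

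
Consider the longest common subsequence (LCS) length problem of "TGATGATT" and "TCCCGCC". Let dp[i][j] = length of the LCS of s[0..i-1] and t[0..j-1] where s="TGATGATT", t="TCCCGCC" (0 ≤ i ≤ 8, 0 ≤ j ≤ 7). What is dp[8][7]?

   ''  T  C  C  C  G  C  C
''  0  0  0  0  0  0  0  0
 T  0  1  1  1  1  1  1  1
 G  0  1  1  1  1  2  2  2
 A  0  1  1  1  1  2  2  2
 T  0  1  1  1  1  2  2  2
 G  0  1  1  1  1  2  2  2
 A  0  1  1  1  1  2  2  2
 T  0  1  1  1  1  2  2  2
 T  0  1  1  1  1  2  2  2

2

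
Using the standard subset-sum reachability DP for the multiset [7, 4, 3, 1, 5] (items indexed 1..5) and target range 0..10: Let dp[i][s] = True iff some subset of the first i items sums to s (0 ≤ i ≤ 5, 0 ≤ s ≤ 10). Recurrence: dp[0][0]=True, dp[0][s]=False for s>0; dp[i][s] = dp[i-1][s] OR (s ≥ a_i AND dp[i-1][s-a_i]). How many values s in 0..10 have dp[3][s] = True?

5

i\s   0   1   2   3   4   5   6   7   8   9  10
  0   T   F   F   F   F   F   F   F   F   F   F
  1   T   F   F   F   F   F   F   T   F   F   F
  2   T   F   F   F   T   F   F   T   F   F   F
  3   T   F   F   T   T   F   F   T   F   F   T
  4   T   T   F   T   T   T   F   T   T   F   T
  5   T   T   F   T   T   T   T   T   T   T   T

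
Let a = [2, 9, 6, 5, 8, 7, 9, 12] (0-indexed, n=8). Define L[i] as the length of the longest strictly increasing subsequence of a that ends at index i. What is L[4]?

   i    0    1    2    3    4    5    6    7
a[i]    2    9    6    5    8    7    9   12
L[i]    1    2    2    2    3    3    4    5

3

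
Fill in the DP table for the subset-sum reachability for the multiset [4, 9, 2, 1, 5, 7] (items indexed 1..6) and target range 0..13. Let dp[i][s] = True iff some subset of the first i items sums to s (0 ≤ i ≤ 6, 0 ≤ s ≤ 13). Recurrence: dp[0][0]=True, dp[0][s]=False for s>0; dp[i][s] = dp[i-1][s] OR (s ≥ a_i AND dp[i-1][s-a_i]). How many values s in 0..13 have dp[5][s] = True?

i\s   0   1   2   3   4   5   6   7   8   9  10  11  12  13
  0   T   F   F   F   F   F   F   F   F   F   F   F   F   F
  1   T   F   F   F   T   F   F   F   F   F   F   F   F   F
  2   T   F   F   F   T   F   F   F   F   T   F   F   F   T
  3   T   F   T   F   T   F   T   F   F   T   F   T   F   T
  4   T   T   T   T   T   T   T   T   F   T   T   T   T   T
  5   T   T   T   T   T   T   T   T   T   T   T   T   T   T
  6   T   T   T   T   T   T   T   T   T   T   T   T   T   T

14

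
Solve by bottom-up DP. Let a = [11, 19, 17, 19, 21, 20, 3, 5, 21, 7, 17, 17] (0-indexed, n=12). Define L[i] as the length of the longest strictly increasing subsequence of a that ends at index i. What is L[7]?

2

   i    0    1    2    3    4    5    6    7    8    9   10   11
a[i]   11   19   17   19   21   20    3    5   21    7   17   17
L[i]    1    2    2    3    4    4    1    2    5    3    4    4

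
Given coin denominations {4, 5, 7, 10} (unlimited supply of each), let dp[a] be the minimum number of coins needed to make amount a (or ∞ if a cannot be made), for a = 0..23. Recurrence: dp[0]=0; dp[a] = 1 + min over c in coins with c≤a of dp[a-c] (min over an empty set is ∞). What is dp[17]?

 a  0  1  2  3  4  5  6  7  8  9 10 11 12 13 14 15 16 17 18 19 20 21 22 23
dp  0  -  -  -  1  1  -  1  2  2  1  2  2  3  2  2  3  2  3  3  2  3  3  4
(- denotes ∞ / unreachable)

2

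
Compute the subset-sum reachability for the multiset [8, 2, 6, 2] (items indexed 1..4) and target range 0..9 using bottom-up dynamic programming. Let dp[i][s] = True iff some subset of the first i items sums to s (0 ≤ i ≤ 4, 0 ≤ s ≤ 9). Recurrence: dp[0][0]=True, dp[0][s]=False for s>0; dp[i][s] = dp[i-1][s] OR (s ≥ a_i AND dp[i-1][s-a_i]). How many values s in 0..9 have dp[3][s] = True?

4

i\s   0   1   2   3   4   5   6   7   8   9
  0   T   F   F   F   F   F   F   F   F   F
  1   T   F   F   F   F   F   F   F   T   F
  2   T   F   T   F   F   F   F   F   T   F
  3   T   F   T   F   F   F   T   F   T   F
  4   T   F   T   F   T   F   T   F   T   F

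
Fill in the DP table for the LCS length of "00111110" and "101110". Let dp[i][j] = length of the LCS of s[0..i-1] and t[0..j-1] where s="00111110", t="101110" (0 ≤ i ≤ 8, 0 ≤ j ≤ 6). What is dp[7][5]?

4

   ''  1  0  1  1  1  0
''  0  0  0  0  0  0  0
 0  0  0  1  1  1  1  1
 0  0  0  1  1  1  1  2
 1  0  1  1  2  2  2  2
 1  0  1  1  2  3  3  3
 1  0  1  1  2  3  4  4
 1  0  1  1  2  3  4  4
 1  0  1  1  2  3  4  4
 0  0  1  2  2  3  4  5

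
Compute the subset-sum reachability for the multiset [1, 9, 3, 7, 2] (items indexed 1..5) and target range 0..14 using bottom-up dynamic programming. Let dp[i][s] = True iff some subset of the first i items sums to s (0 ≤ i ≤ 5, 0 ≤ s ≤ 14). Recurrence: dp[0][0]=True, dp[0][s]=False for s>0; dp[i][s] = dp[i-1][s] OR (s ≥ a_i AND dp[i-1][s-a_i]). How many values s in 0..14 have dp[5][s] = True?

i\s   0   1   2   3   4   5   6   7   8   9  10  11  12  13  14
  0   T   F   F   F   F   F   F   F   F   F   F   F   F   F   F
  1   T   T   F   F   F   F   F   F   F   F   F   F   F   F   F
  2   T   T   F   F   F   F   F   F   F   T   T   F   F   F   F
  3   T   T   F   T   T   F   F   F   F   T   T   F   T   T   F
  4   T   T   F   T   T   F   F   T   T   T   T   T   T   T   F
  5   T   T   T   T   T   T   T   T   T   T   T   T   T   T   T

15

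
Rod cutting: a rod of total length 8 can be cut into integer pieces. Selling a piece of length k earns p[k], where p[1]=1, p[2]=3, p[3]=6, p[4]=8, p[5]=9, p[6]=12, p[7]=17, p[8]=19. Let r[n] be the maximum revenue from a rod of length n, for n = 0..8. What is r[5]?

9

   n    0    1    2    3    4    5    6    7    8
r[n]    0    1    3    6    8    9   12   17   19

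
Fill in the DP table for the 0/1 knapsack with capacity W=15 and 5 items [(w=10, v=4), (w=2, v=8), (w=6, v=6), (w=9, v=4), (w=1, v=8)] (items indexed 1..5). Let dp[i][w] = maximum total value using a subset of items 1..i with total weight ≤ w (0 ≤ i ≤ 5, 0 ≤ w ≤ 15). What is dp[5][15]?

22

i\w   0   1   2   3   4   5   6   7   8   9  10  11  12  13  14  15
  0   0   0   0   0   0   0   0   0   0   0   0   0   0   0   0   0
  1   0   0   0   0   0   0   0   0   0   0   4   4   4   4   4   4
  2   0   0   8   8   8   8   8   8   8   8   8   8  12  12  12  12
  3   0   0   8   8   8   8   8   8  14  14  14  14  14  14  14  14
  4   0   0   8   8   8   8   8   8  14  14  14  14  14  14  14  14
  5   0   8   8  16  16  16  16  16  16  22  22  22  22  22  22  22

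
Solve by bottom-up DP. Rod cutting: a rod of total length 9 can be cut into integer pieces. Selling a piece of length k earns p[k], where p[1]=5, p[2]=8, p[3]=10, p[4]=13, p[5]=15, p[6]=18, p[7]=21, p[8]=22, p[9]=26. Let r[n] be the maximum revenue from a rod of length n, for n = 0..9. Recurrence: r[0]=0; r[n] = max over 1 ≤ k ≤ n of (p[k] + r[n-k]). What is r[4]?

20

   n    0    1    2    3    4    5    6    7    8    9
r[n]    0    5   10   15   20   25   30   35   40   45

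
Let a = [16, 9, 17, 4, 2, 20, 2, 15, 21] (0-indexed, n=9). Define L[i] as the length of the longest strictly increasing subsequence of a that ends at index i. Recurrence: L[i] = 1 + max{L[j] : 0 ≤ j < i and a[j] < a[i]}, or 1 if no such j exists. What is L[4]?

1

   i    0    1    2    3    4    5    6    7    8
a[i]   16    9   17    4    2   20    2   15   21
L[i]    1    1    2    1    1    3    1    2    4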